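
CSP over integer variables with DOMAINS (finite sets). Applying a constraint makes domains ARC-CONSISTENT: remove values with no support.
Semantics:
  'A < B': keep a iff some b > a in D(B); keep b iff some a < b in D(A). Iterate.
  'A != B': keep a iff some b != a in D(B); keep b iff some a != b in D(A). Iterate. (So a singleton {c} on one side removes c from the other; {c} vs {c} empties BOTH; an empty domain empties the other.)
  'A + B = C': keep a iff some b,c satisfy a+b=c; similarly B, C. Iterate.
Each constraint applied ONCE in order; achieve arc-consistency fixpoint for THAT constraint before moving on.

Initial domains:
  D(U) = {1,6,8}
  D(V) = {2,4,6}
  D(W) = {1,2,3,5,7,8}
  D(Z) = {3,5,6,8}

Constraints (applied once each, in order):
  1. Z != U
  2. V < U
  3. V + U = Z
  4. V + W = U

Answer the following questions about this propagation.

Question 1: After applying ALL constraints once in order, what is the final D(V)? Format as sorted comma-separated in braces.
Answer: {}

Derivation:
Constraint 1 (Z != U) on D(Z)={3,5,6,8} D(U)={1,6,8}: no change
Constraint 2 (V < U) on D(V)={2,4,6} D(U)={1,6,8}: U {1,6,8}->{6,8}
Constraint 3 (V + U = Z) on D(V)={2,4,6} D(U)={6,8} D(Z)={3,5,6,8}: V {2,4,6}->{2}; U {6,8}->{6}; Z {3,5,6,8}->{8}
Constraint 4 (V + W = U) on D(V)={2} D(W)={1,2,3,5,7,8} D(U)={6}: V {2}->{}; W {1,2,3,5,7,8}->{}; U {6}->{}
So after all 4 constraints: D(V) = {}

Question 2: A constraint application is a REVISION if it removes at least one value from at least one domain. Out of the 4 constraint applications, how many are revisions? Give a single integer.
Answer: 3

Derivation:
Constraint 1 (Z != U) on D(Z)={3,5,6,8} D(U)={1,6,8}: no change => not a revision
Constraint 2 (V < U) on D(V)={2,4,6} D(U)={1,6,8}: U {1,6,8}->{6,8} => REVISION
Constraint 3 (V + U = Z) on D(V)={2,4,6} D(U)={6,8} D(Z)={3,5,6,8}: V {2,4,6}->{2}; U {6,8}->{6}; Z {3,5,6,8}->{8} => REVISION
Constraint 4 (V + W = U) on D(V)={2} D(W)={1,2,3,5,7,8} D(U)={6}: V {2}->{}; W {1,2,3,5,7,8}->{}; U {6}->{} => REVISION
Total revisions = 3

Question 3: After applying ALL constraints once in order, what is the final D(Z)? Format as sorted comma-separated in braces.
Answer: {8}

Derivation:
Constraint 1 (Z != U) on D(Z)={3,5,6,8} D(U)={1,6,8}: no change
Constraint 2 (V < U) on D(V)={2,4,6} D(U)={1,6,8}: U {1,6,8}->{6,8}
Constraint 3 (V + U = Z) on D(V)={2,4,6} D(U)={6,8} D(Z)={3,5,6,8}: V {2,4,6}->{2}; U {6,8}->{6}; Z {3,5,6,8}->{8}
Constraint 4 (V + W = U) on D(V)={2} D(W)={1,2,3,5,7,8} D(U)={6}: V {2}->{}; W {1,2,3,5,7,8}->{}; U {6}->{}
So after all 4 constraints: D(Z) = {8}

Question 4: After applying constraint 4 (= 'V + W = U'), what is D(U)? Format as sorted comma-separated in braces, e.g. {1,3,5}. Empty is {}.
Constraint 1 (Z != U) on D(Z)={3,5,6,8} D(U)={1,6,8}: no change
Constraint 2 (V < U) on D(V)={2,4,6} D(U)={1,6,8}: U {1,6,8}->{6,8}
Constraint 3 (V + U = Z) on D(V)={2,4,6} D(U)={6,8} D(Z)={3,5,6,8}: V {2,4,6}->{2}; U {6,8}->{6}; Z {3,5,6,8}->{8}
Constraint 4 (V + W = U) on D(V)={2} D(W)={1,2,3,5,7,8} D(U)={6}: V {2}->{}; W {1,2,3,5,7,8}->{}; U {6}->{}
So after constraint 4: D(U) = {}

Answer: {}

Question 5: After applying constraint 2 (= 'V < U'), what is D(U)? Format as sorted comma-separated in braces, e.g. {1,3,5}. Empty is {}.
Constraint 1 (Z != U) on D(Z)={3,5,6,8} D(U)={1,6,8}: no change
Constraint 2 (V < U) on D(V)={2,4,6} D(U)={1,6,8}: U {1,6,8}->{6,8}
So after constraint 2: D(U) = {6,8}

Answer: {6,8}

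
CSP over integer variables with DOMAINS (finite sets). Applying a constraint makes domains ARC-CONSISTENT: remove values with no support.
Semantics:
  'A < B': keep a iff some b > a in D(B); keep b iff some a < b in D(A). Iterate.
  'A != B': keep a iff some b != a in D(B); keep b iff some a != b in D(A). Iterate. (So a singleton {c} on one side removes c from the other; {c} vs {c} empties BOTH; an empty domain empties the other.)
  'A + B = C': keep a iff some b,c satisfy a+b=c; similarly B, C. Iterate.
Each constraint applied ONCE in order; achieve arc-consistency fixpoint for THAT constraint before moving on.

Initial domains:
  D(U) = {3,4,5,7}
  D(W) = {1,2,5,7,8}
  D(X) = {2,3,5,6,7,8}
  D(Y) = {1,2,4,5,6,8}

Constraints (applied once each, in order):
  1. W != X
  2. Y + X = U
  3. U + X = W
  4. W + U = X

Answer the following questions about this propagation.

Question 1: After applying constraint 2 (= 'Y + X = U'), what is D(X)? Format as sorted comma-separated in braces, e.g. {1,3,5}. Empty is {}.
Constraint 1 (W != X) on D(W)={1,2,5,7,8} D(X)={2,3,5,6,7,8}: no change
Constraint 2 (Y + X = U) on D(Y)={1,2,4,5,6,8} D(X)={2,3,5,6,7,8} D(U)={3,4,5,7}: Y {1,2,4,5,6,8}->{1,2,4,5}; X {2,3,5,6,7,8}->{2,3,5,6}
So after constraint 2: D(X) = {2,3,5,6}

Answer: {2,3,5,6}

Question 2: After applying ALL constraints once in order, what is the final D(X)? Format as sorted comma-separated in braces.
Constraint 1 (W != X) on D(W)={1,2,5,7,8} D(X)={2,3,5,6,7,8}: no change
Constraint 2 (Y + X = U) on D(Y)={1,2,4,5,6,8} D(X)={2,3,5,6,7,8} D(U)={3,4,5,7}: Y {1,2,4,5,6,8}->{1,2,4,5}; X {2,3,5,6,7,8}->{2,3,5,6}
Constraint 3 (U + X = W) on D(U)={3,4,5,7} D(X)={2,3,5,6} D(W)={1,2,5,7,8}: U {3,4,5,7}->{3,4,5}; X {2,3,5,6}->{2,3,5}; W {1,2,5,7,8}->{5,7,8}
Constraint 4 (W + U = X) on D(W)={5,7,8} D(U)={3,4,5} D(X)={2,3,5}: W {5,7,8}->{}; U {3,4,5}->{}; X {2,3,5}->{}
So after all 4 constraints: D(X) = {}

Answer: {}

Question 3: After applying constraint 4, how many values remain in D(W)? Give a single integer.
Constraint 1 (W != X) on D(W)={1,2,5,7,8} D(X)={2,3,5,6,7,8}: no change
Constraint 2 (Y + X = U) on D(Y)={1,2,4,5,6,8} D(X)={2,3,5,6,7,8} D(U)={3,4,5,7}: Y {1,2,4,5,6,8}->{1,2,4,5}; X {2,3,5,6,7,8}->{2,3,5,6}
Constraint 3 (U + X = W) on D(U)={3,4,5,7} D(X)={2,3,5,6} D(W)={1,2,5,7,8}: U {3,4,5,7}->{3,4,5}; X {2,3,5,6}->{2,3,5}; W {1,2,5,7,8}->{5,7,8}
Constraint 4 (W + U = X) on D(W)={5,7,8} D(U)={3,4,5} D(X)={2,3,5}: W {5,7,8}->{}; U {3,4,5}->{}; X {2,3,5}->{}
So after constraint 4: D(W)={}, size = 0

Answer: 0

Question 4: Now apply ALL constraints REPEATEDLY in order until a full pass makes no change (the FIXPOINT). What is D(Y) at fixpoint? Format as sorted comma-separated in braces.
pass 0 (initial): D(Y)={1,2,4,5,6,8}
pass 1: U {3,4,5,7}->{}; W {1,2,5,7,8}->{}; X {2,3,5,6,7,8}->{}; Y {1,2,4,5,6,8}->{1,2,4,5}
pass 2: Y {1,2,4,5}->{}
pass 3: no change
Fixpoint after 3 passes: D(Y) = {}

Answer: {}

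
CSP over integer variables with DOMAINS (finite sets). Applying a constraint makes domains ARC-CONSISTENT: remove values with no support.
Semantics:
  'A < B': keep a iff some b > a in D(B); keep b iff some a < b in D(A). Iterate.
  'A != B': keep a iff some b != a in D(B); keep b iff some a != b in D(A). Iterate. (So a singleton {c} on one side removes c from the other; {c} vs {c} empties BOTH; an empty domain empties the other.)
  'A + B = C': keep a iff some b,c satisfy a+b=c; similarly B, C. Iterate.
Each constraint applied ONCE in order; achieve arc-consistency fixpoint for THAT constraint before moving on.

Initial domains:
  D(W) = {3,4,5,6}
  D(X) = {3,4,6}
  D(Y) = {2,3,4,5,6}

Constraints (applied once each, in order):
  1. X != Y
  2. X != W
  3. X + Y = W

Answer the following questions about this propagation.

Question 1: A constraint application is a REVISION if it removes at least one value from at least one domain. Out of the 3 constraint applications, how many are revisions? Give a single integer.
Constraint 1 (X != Y) on D(X)={3,4,6} D(Y)={2,3,4,5,6}: no change => not a revision
Constraint 2 (X != W) on D(X)={3,4,6} D(W)={3,4,5,6}: no change => not a revision
Constraint 3 (X + Y = W) on D(X)={3,4,6} D(Y)={2,3,4,5,6} D(W)={3,4,5,6}: X {3,4,6}->{3,4}; Y {2,3,4,5,6}->{2,3}; W {3,4,5,6}->{5,6} => REVISION
Total revisions = 1

Answer: 1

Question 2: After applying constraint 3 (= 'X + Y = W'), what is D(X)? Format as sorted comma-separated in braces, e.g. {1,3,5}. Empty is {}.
Constraint 1 (X != Y) on D(X)={3,4,6} D(Y)={2,3,4,5,6}: no change
Constraint 2 (X != W) on D(X)={3,4,6} D(W)={3,4,5,6}: no change
Constraint 3 (X + Y = W) on D(X)={3,4,6} D(Y)={2,3,4,5,6} D(W)={3,4,5,6}: X {3,4,6}->{3,4}; Y {2,3,4,5,6}->{2,3}; W {3,4,5,6}->{5,6}
So after constraint 3: D(X) = {3,4}

Answer: {3,4}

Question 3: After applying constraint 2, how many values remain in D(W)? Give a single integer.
Constraint 1 (X != Y) on D(X)={3,4,6} D(Y)={2,3,4,5,6}: no change
Constraint 2 (X != W) on D(X)={3,4,6} D(W)={3,4,5,6}: no change
So after constraint 2: D(W)={3,4,5,6}, size = 4

Answer: 4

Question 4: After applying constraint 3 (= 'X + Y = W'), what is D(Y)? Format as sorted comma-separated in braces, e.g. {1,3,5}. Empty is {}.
Answer: {2,3}

Derivation:
Constraint 1 (X != Y) on D(X)={3,4,6} D(Y)={2,3,4,5,6}: no change
Constraint 2 (X != W) on D(X)={3,4,6} D(W)={3,4,5,6}: no change
Constraint 3 (X + Y = W) on D(X)={3,4,6} D(Y)={2,3,4,5,6} D(W)={3,4,5,6}: X {3,4,6}->{3,4}; Y {2,3,4,5,6}->{2,3}; W {3,4,5,6}->{5,6}
So after constraint 3: D(Y) = {2,3}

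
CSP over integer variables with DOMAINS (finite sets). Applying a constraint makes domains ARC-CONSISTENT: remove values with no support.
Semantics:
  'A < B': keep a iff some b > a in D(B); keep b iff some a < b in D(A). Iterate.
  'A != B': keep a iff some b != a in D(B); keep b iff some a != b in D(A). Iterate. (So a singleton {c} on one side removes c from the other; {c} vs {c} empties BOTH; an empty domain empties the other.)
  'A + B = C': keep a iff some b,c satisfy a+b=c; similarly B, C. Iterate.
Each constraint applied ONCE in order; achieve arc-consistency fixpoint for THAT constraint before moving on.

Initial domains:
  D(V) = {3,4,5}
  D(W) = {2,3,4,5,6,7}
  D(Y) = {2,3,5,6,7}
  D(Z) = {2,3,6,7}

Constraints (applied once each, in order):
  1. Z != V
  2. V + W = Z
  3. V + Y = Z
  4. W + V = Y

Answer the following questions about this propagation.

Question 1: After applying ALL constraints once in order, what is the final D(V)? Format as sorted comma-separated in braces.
Answer: {}

Derivation:
Constraint 1 (Z != V) on D(Z)={2,3,6,7} D(V)={3,4,5}: no change
Constraint 2 (V + W = Z) on D(V)={3,4,5} D(W)={2,3,4,5,6,7} D(Z)={2,3,6,7}: W {2,3,4,5,6,7}->{2,3,4}; Z {2,3,6,7}->{6,7}
Constraint 3 (V + Y = Z) on D(V)={3,4,5} D(Y)={2,3,5,6,7} D(Z)={6,7}: Y {2,3,5,6,7}->{2,3}
Constraint 4 (W + V = Y) on D(W)={2,3,4} D(V)={3,4,5} D(Y)={2,3}: W {2,3,4}->{}; V {3,4,5}->{}; Y {2,3}->{}
So after all 4 constraints: D(V) = {}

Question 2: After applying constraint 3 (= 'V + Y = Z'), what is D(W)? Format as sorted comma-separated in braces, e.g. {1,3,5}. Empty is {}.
Constraint 1 (Z != V) on D(Z)={2,3,6,7} D(V)={3,4,5}: no change
Constraint 2 (V + W = Z) on D(V)={3,4,5} D(W)={2,3,4,5,6,7} D(Z)={2,3,6,7}: W {2,3,4,5,6,7}->{2,3,4}; Z {2,3,6,7}->{6,7}
Constraint 3 (V + Y = Z) on D(V)={3,4,5} D(Y)={2,3,5,6,7} D(Z)={6,7}: Y {2,3,5,6,7}->{2,3}
So after constraint 3: D(W) = {2,3,4}

Answer: {2,3,4}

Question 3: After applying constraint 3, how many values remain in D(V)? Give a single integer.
Constraint 1 (Z != V) on D(Z)={2,3,6,7} D(V)={3,4,5}: no change
Constraint 2 (V + W = Z) on D(V)={3,4,5} D(W)={2,3,4,5,6,7} D(Z)={2,3,6,7}: W {2,3,4,5,6,7}->{2,3,4}; Z {2,3,6,7}->{6,7}
Constraint 3 (V + Y = Z) on D(V)={3,4,5} D(Y)={2,3,5,6,7} D(Z)={6,7}: Y {2,3,5,6,7}->{2,3}
So after constraint 3: D(V)={3,4,5}, size = 3

Answer: 3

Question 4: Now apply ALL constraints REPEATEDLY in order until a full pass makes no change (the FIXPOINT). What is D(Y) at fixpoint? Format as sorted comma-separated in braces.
Answer: {}

Derivation:
pass 0 (initial): D(Y)={2,3,5,6,7}
pass 1: V {3,4,5}->{}; W {2,3,4,5,6,7}->{}; Y {2,3,5,6,7}->{}; Z {2,3,6,7}->{6,7}
pass 2: Z {6,7}->{}
pass 3: no change
Fixpoint after 3 passes: D(Y) = {}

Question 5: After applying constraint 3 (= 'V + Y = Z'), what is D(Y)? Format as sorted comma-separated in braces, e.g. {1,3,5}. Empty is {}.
Constraint 1 (Z != V) on D(Z)={2,3,6,7} D(V)={3,4,5}: no change
Constraint 2 (V + W = Z) on D(V)={3,4,5} D(W)={2,3,4,5,6,7} D(Z)={2,3,6,7}: W {2,3,4,5,6,7}->{2,3,4}; Z {2,3,6,7}->{6,7}
Constraint 3 (V + Y = Z) on D(V)={3,4,5} D(Y)={2,3,5,6,7} D(Z)={6,7}: Y {2,3,5,6,7}->{2,3}
So after constraint 3: D(Y) = {2,3}

Answer: {2,3}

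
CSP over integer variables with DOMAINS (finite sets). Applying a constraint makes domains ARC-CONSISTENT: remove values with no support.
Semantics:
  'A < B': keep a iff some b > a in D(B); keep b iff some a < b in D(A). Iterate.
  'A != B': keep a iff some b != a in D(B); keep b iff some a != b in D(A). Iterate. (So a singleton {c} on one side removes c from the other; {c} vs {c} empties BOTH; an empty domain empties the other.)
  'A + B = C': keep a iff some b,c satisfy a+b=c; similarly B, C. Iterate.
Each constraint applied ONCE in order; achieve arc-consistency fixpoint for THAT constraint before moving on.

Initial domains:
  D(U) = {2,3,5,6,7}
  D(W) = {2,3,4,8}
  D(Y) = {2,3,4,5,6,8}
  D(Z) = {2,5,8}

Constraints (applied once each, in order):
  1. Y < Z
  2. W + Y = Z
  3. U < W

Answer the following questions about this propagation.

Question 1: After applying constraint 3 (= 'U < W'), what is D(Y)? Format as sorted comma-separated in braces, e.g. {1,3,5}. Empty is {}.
Constraint 1 (Y < Z) on D(Y)={2,3,4,5,6,8} D(Z)={2,5,8}: Y {2,3,4,5,6,8}->{2,3,4,5,6}; Z {2,5,8}->{5,8}
Constraint 2 (W + Y = Z) on D(W)={2,3,4,8} D(Y)={2,3,4,5,6} D(Z)={5,8}: W {2,3,4,8}->{2,3,4}
Constraint 3 (U < W) on D(U)={2,3,5,6,7} D(W)={2,3,4}: U {2,3,5,6,7}->{2,3}; W {2,3,4}->{3,4}
So after constraint 3: D(Y) = {2,3,4,5,6}

Answer: {2,3,4,5,6}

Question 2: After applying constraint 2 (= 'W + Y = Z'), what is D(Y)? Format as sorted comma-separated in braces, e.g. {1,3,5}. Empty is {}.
Answer: {2,3,4,5,6}

Derivation:
Constraint 1 (Y < Z) on D(Y)={2,3,4,5,6,8} D(Z)={2,5,8}: Y {2,3,4,5,6,8}->{2,3,4,5,6}; Z {2,5,8}->{5,8}
Constraint 2 (W + Y = Z) on D(W)={2,3,4,8} D(Y)={2,3,4,5,6} D(Z)={5,8}: W {2,3,4,8}->{2,3,4}
So after constraint 2: D(Y) = {2,3,4,5,6}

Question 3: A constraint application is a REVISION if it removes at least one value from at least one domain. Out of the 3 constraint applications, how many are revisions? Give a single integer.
Constraint 1 (Y < Z) on D(Y)={2,3,4,5,6,8} D(Z)={2,5,8}: Y {2,3,4,5,6,8}->{2,3,4,5,6}; Z {2,5,8}->{5,8} => REVISION
Constraint 2 (W + Y = Z) on D(W)={2,3,4,8} D(Y)={2,3,4,5,6} D(Z)={5,8}: W {2,3,4,8}->{2,3,4} => REVISION
Constraint 3 (U < W) on D(U)={2,3,5,6,7} D(W)={2,3,4}: U {2,3,5,6,7}->{2,3}; W {2,3,4}->{3,4} => REVISION
Total revisions = 3

Answer: 3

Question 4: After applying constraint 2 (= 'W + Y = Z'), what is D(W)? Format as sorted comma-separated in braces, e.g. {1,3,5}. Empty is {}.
Answer: {2,3,4}

Derivation:
Constraint 1 (Y < Z) on D(Y)={2,3,4,5,6,8} D(Z)={2,5,8}: Y {2,3,4,5,6,8}->{2,3,4,5,6}; Z {2,5,8}->{5,8}
Constraint 2 (W + Y = Z) on D(W)={2,3,4,8} D(Y)={2,3,4,5,6} D(Z)={5,8}: W {2,3,4,8}->{2,3,4}
So after constraint 2: D(W) = {2,3,4}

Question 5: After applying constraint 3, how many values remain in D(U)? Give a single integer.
Answer: 2

Derivation:
Constraint 1 (Y < Z) on D(Y)={2,3,4,5,6,8} D(Z)={2,5,8}: Y {2,3,4,5,6,8}->{2,3,4,5,6}; Z {2,5,8}->{5,8}
Constraint 2 (W + Y = Z) on D(W)={2,3,4,8} D(Y)={2,3,4,5,6} D(Z)={5,8}: W {2,3,4,8}->{2,3,4}
Constraint 3 (U < W) on D(U)={2,3,5,6,7} D(W)={2,3,4}: U {2,3,5,6,7}->{2,3}; W {2,3,4}->{3,4}
So after constraint 3: D(U)={2,3}, size = 2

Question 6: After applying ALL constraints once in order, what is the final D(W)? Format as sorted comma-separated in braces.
Answer: {3,4}

Derivation:
Constraint 1 (Y < Z) on D(Y)={2,3,4,5,6,8} D(Z)={2,5,8}: Y {2,3,4,5,6,8}->{2,3,4,5,6}; Z {2,5,8}->{5,8}
Constraint 2 (W + Y = Z) on D(W)={2,3,4,8} D(Y)={2,3,4,5,6} D(Z)={5,8}: W {2,3,4,8}->{2,3,4}
Constraint 3 (U < W) on D(U)={2,3,5,6,7} D(W)={2,3,4}: U {2,3,5,6,7}->{2,3}; W {2,3,4}->{3,4}
So after all 3 constraints: D(W) = {3,4}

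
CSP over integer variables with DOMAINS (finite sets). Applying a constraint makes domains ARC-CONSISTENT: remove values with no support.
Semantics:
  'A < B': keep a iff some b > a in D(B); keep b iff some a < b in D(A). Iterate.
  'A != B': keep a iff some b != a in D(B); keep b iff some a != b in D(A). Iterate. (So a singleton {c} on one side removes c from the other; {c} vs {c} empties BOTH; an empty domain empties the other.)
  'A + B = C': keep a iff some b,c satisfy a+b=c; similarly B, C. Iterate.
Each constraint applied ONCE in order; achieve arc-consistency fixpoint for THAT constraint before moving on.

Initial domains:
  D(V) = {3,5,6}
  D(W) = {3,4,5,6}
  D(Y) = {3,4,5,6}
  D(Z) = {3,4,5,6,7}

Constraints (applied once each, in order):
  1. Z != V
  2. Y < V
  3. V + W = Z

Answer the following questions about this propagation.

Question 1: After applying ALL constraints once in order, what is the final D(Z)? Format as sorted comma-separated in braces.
Constraint 1 (Z != V) on D(Z)={3,4,5,6,7} D(V)={3,5,6}: no change
Constraint 2 (Y < V) on D(Y)={3,4,5,6} D(V)={3,5,6}: Y {3,4,5,6}->{3,4,5}; V {3,5,6}->{5,6}
Constraint 3 (V + W = Z) on D(V)={5,6} D(W)={3,4,5,6} D(Z)={3,4,5,6,7}: V {5,6}->{}; W {3,4,5,6}->{}; Z {3,4,5,6,7}->{}
So after all 3 constraints: D(Z) = {}

Answer: {}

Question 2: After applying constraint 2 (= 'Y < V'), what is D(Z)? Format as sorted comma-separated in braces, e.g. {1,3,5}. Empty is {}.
Answer: {3,4,5,6,7}

Derivation:
Constraint 1 (Z != V) on D(Z)={3,4,5,6,7} D(V)={3,5,6}: no change
Constraint 2 (Y < V) on D(Y)={3,4,5,6} D(V)={3,5,6}: Y {3,4,5,6}->{3,4,5}; V {3,5,6}->{5,6}
So after constraint 2: D(Z) = {3,4,5,6,7}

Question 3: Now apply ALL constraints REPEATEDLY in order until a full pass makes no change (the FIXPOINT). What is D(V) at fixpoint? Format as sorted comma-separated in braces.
Answer: {}

Derivation:
pass 0 (initial): D(V)={3,5,6}
pass 1: V {3,5,6}->{}; W {3,4,5,6}->{}; Y {3,4,5,6}->{3,4,5}; Z {3,4,5,6,7}->{}
pass 2: Y {3,4,5}->{}
pass 3: no change
Fixpoint after 3 passes: D(V) = {}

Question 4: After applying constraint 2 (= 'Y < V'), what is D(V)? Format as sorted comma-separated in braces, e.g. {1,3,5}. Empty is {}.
Constraint 1 (Z != V) on D(Z)={3,4,5,6,7} D(V)={3,5,6}: no change
Constraint 2 (Y < V) on D(Y)={3,4,5,6} D(V)={3,5,6}: Y {3,4,5,6}->{3,4,5}; V {3,5,6}->{5,6}
So after constraint 2: D(V) = {5,6}

Answer: {5,6}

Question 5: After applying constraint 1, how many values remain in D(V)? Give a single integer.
Answer: 3

Derivation:
Constraint 1 (Z != V) on D(Z)={3,4,5,6,7} D(V)={3,5,6}: no change
So after constraint 1: D(V)={3,5,6}, size = 3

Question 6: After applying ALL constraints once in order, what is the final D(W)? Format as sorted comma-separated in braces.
Constraint 1 (Z != V) on D(Z)={3,4,5,6,7} D(V)={3,5,6}: no change
Constraint 2 (Y < V) on D(Y)={3,4,5,6} D(V)={3,5,6}: Y {3,4,5,6}->{3,4,5}; V {3,5,6}->{5,6}
Constraint 3 (V + W = Z) on D(V)={5,6} D(W)={3,4,5,6} D(Z)={3,4,5,6,7}: V {5,6}->{}; W {3,4,5,6}->{}; Z {3,4,5,6,7}->{}
So after all 3 constraints: D(W) = {}

Answer: {}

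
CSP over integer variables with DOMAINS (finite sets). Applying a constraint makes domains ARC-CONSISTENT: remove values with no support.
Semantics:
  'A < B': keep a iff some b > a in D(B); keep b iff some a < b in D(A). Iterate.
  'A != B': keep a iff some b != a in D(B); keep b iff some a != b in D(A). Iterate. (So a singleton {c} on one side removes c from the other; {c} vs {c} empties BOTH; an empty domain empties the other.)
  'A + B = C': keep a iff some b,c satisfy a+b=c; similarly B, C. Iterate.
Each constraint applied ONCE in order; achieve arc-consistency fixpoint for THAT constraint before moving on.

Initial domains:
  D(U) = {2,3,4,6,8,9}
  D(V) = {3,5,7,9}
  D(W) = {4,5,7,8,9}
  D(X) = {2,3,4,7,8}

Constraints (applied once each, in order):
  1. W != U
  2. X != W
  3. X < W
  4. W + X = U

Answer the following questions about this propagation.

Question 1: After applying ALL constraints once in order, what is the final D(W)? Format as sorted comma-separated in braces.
Answer: {4,5,7}

Derivation:
Constraint 1 (W != U) on D(W)={4,5,7,8,9} D(U)={2,3,4,6,8,9}: no change
Constraint 2 (X != W) on D(X)={2,3,4,7,8} D(W)={4,5,7,8,9}: no change
Constraint 3 (X < W) on D(X)={2,3,4,7,8} D(W)={4,5,7,8,9}: no change
Constraint 4 (W + X = U) on D(W)={4,5,7,8,9} D(X)={2,3,4,7,8} D(U)={2,3,4,6,8,9}: W {4,5,7,8,9}->{4,5,7}; X {2,3,4,7,8}->{2,3,4}; U {2,3,4,6,8,9}->{6,8,9}
So after all 4 constraints: D(W) = {4,5,7}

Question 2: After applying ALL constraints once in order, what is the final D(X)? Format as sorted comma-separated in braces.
Answer: {2,3,4}

Derivation:
Constraint 1 (W != U) on D(W)={4,5,7,8,9} D(U)={2,3,4,6,8,9}: no change
Constraint 2 (X != W) on D(X)={2,3,4,7,8} D(W)={4,5,7,8,9}: no change
Constraint 3 (X < W) on D(X)={2,3,4,7,8} D(W)={4,5,7,8,9}: no change
Constraint 4 (W + X = U) on D(W)={4,5,7,8,9} D(X)={2,3,4,7,8} D(U)={2,3,4,6,8,9}: W {4,5,7,8,9}->{4,5,7}; X {2,3,4,7,8}->{2,3,4}; U {2,3,4,6,8,9}->{6,8,9}
So after all 4 constraints: D(X) = {2,3,4}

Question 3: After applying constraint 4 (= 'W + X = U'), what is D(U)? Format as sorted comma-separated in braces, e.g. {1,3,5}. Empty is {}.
Answer: {6,8,9}

Derivation:
Constraint 1 (W != U) on D(W)={4,5,7,8,9} D(U)={2,3,4,6,8,9}: no change
Constraint 2 (X != W) on D(X)={2,3,4,7,8} D(W)={4,5,7,8,9}: no change
Constraint 3 (X < W) on D(X)={2,3,4,7,8} D(W)={4,5,7,8,9}: no change
Constraint 4 (W + X = U) on D(W)={4,5,7,8,9} D(X)={2,3,4,7,8} D(U)={2,3,4,6,8,9}: W {4,5,7,8,9}->{4,5,7}; X {2,3,4,7,8}->{2,3,4}; U {2,3,4,6,8,9}->{6,8,9}
So after constraint 4: D(U) = {6,8,9}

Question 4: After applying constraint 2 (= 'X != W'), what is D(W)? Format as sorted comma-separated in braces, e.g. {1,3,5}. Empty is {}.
Constraint 1 (W != U) on D(W)={4,5,7,8,9} D(U)={2,3,4,6,8,9}: no change
Constraint 2 (X != W) on D(X)={2,3,4,7,8} D(W)={4,5,7,8,9}: no change
So after constraint 2: D(W) = {4,5,7,8,9}

Answer: {4,5,7,8,9}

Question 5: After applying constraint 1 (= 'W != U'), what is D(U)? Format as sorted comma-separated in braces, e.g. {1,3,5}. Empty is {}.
Constraint 1 (W != U) on D(W)={4,5,7,8,9} D(U)={2,3,4,6,8,9}: no change
So after constraint 1: D(U) = {2,3,4,6,8,9}

Answer: {2,3,4,6,8,9}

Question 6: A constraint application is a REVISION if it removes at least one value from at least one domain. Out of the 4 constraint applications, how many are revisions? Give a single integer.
Constraint 1 (W != U) on D(W)={4,5,7,8,9} D(U)={2,3,4,6,8,9}: no change => not a revision
Constraint 2 (X != W) on D(X)={2,3,4,7,8} D(W)={4,5,7,8,9}: no change => not a revision
Constraint 3 (X < W) on D(X)={2,3,4,7,8} D(W)={4,5,7,8,9}: no change => not a revision
Constraint 4 (W + X = U) on D(W)={4,5,7,8,9} D(X)={2,3,4,7,8} D(U)={2,3,4,6,8,9}: W {4,5,7,8,9}->{4,5,7}; X {2,3,4,7,8}->{2,3,4}; U {2,3,4,6,8,9}->{6,8,9} => REVISION
Total revisions = 1

Answer: 1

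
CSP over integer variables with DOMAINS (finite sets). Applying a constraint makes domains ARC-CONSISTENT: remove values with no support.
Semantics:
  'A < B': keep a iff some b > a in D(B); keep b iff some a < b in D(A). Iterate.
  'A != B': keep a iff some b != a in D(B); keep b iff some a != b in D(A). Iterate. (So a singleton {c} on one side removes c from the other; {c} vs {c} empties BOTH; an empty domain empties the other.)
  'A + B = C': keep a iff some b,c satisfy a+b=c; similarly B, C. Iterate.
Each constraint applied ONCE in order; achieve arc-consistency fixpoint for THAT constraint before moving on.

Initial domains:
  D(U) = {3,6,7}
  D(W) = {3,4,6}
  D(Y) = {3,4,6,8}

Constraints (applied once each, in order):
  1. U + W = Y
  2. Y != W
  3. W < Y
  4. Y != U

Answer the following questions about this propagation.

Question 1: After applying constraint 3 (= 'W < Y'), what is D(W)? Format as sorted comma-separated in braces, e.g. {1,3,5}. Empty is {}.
Constraint 1 (U + W = Y) on D(U)={3,6,7} D(W)={3,4,6} D(Y)={3,4,6,8}: U {3,6,7}->{3}; W {3,4,6}->{3}; Y {3,4,6,8}->{6}
Constraint 2 (Y != W) on D(Y)={6} D(W)={3}: no change
Constraint 3 (W < Y) on D(W)={3} D(Y)={6}: no change
So after constraint 3: D(W) = {3}

Answer: {3}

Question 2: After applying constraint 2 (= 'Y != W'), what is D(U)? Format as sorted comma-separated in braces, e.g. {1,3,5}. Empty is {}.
Constraint 1 (U + W = Y) on D(U)={3,6,7} D(W)={3,4,6} D(Y)={3,4,6,8}: U {3,6,7}->{3}; W {3,4,6}->{3}; Y {3,4,6,8}->{6}
Constraint 2 (Y != W) on D(Y)={6} D(W)={3}: no change
So after constraint 2: D(U) = {3}

Answer: {3}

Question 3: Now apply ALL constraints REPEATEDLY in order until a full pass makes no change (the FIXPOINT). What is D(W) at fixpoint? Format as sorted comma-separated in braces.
Answer: {3}

Derivation:
pass 0 (initial): D(W)={3,4,6}
pass 1: U {3,6,7}->{3}; W {3,4,6}->{3}; Y {3,4,6,8}->{6}
pass 2: no change
Fixpoint after 2 passes: D(W) = {3}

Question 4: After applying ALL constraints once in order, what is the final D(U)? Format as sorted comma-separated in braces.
Answer: {3}

Derivation:
Constraint 1 (U + W = Y) on D(U)={3,6,7} D(W)={3,4,6} D(Y)={3,4,6,8}: U {3,6,7}->{3}; W {3,4,6}->{3}; Y {3,4,6,8}->{6}
Constraint 2 (Y != W) on D(Y)={6} D(W)={3}: no change
Constraint 3 (W < Y) on D(W)={3} D(Y)={6}: no change
Constraint 4 (Y != U) on D(Y)={6} D(U)={3}: no change
So after all 4 constraints: D(U) = {3}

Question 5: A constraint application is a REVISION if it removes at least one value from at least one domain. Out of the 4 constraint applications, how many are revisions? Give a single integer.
Answer: 1

Derivation:
Constraint 1 (U + W = Y) on D(U)={3,6,7} D(W)={3,4,6} D(Y)={3,4,6,8}: U {3,6,7}->{3}; W {3,4,6}->{3}; Y {3,4,6,8}->{6} => REVISION
Constraint 2 (Y != W) on D(Y)={6} D(W)={3}: no change => not a revision
Constraint 3 (W < Y) on D(W)={3} D(Y)={6}: no change => not a revision
Constraint 4 (Y != U) on D(Y)={6} D(U)={3}: no change => not a revision
Total revisions = 1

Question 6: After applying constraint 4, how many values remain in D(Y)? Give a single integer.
Constraint 1 (U + W = Y) on D(U)={3,6,7} D(W)={3,4,6} D(Y)={3,4,6,8}: U {3,6,7}->{3}; W {3,4,6}->{3}; Y {3,4,6,8}->{6}
Constraint 2 (Y != W) on D(Y)={6} D(W)={3}: no change
Constraint 3 (W < Y) on D(W)={3} D(Y)={6}: no change
Constraint 4 (Y != U) on D(Y)={6} D(U)={3}: no change
So after constraint 4: D(Y)={6}, size = 1

Answer: 1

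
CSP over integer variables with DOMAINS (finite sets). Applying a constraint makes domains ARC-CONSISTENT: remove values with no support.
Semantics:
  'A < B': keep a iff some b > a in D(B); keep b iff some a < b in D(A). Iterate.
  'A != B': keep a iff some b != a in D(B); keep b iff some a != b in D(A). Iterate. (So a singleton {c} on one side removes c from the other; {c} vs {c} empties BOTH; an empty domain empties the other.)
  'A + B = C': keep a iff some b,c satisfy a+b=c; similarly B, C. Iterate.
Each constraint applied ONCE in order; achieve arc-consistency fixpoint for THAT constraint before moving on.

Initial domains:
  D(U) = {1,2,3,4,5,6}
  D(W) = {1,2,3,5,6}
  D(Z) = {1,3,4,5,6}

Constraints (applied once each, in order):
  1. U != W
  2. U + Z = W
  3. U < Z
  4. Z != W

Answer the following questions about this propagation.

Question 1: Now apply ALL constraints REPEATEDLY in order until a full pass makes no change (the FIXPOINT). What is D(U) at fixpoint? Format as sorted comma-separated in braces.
Answer: {1,2,3}

Derivation:
pass 0 (initial): D(U)={1,2,3,4,5,6}
pass 1: U {1,2,3,4,5,6}->{1,2,3,4}; W {1,2,3,5,6}->{2,3,5,6}; Z {1,3,4,5,6}->{3,4,5}
pass 2: U {1,2,3,4}->{1,2,3}; W {2,3,5,6}->{5,6}
pass 3: no change
Fixpoint after 3 passes: D(U) = {1,2,3}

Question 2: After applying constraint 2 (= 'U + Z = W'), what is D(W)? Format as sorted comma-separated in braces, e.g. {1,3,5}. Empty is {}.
Answer: {2,3,5,6}

Derivation:
Constraint 1 (U != W) on D(U)={1,2,3,4,5,6} D(W)={1,2,3,5,6}: no change
Constraint 2 (U + Z = W) on D(U)={1,2,3,4,5,6} D(Z)={1,3,4,5,6} D(W)={1,2,3,5,6}: U {1,2,3,4,5,6}->{1,2,3,4,5}; Z {1,3,4,5,6}->{1,3,4,5}; W {1,2,3,5,6}->{2,3,5,6}
So after constraint 2: D(W) = {2,3,5,6}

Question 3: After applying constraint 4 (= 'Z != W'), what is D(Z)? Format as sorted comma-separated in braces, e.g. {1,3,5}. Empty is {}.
Answer: {3,4,5}

Derivation:
Constraint 1 (U != W) on D(U)={1,2,3,4,5,6} D(W)={1,2,3,5,6}: no change
Constraint 2 (U + Z = W) on D(U)={1,2,3,4,5,6} D(Z)={1,3,4,5,6} D(W)={1,2,3,5,6}: U {1,2,3,4,5,6}->{1,2,3,4,5}; Z {1,3,4,5,6}->{1,3,4,5}; W {1,2,3,5,6}->{2,3,5,6}
Constraint 3 (U < Z) on D(U)={1,2,3,4,5} D(Z)={1,3,4,5}: U {1,2,3,4,5}->{1,2,3,4}; Z {1,3,4,5}->{3,4,5}
Constraint 4 (Z != W) on D(Z)={3,4,5} D(W)={2,3,5,6}: no change
So after constraint 4: D(Z) = {3,4,5}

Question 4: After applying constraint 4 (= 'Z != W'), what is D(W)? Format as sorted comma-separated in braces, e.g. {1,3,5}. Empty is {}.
Answer: {2,3,5,6}

Derivation:
Constraint 1 (U != W) on D(U)={1,2,3,4,5,6} D(W)={1,2,3,5,6}: no change
Constraint 2 (U + Z = W) on D(U)={1,2,3,4,5,6} D(Z)={1,3,4,5,6} D(W)={1,2,3,5,6}: U {1,2,3,4,5,6}->{1,2,3,4,5}; Z {1,3,4,5,6}->{1,3,4,5}; W {1,2,3,5,6}->{2,3,5,6}
Constraint 3 (U < Z) on D(U)={1,2,3,4,5} D(Z)={1,3,4,5}: U {1,2,3,4,5}->{1,2,3,4}; Z {1,3,4,5}->{3,4,5}
Constraint 4 (Z != W) on D(Z)={3,4,5} D(W)={2,3,5,6}: no change
So after constraint 4: D(W) = {2,3,5,6}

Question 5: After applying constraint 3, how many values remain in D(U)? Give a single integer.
Answer: 4

Derivation:
Constraint 1 (U != W) on D(U)={1,2,3,4,5,6} D(W)={1,2,3,5,6}: no change
Constraint 2 (U + Z = W) on D(U)={1,2,3,4,5,6} D(Z)={1,3,4,5,6} D(W)={1,2,3,5,6}: U {1,2,3,4,5,6}->{1,2,3,4,5}; Z {1,3,4,5,6}->{1,3,4,5}; W {1,2,3,5,6}->{2,3,5,6}
Constraint 3 (U < Z) on D(U)={1,2,3,4,5} D(Z)={1,3,4,5}: U {1,2,3,4,5}->{1,2,3,4}; Z {1,3,4,5}->{3,4,5}
So after constraint 3: D(U)={1,2,3,4}, size = 4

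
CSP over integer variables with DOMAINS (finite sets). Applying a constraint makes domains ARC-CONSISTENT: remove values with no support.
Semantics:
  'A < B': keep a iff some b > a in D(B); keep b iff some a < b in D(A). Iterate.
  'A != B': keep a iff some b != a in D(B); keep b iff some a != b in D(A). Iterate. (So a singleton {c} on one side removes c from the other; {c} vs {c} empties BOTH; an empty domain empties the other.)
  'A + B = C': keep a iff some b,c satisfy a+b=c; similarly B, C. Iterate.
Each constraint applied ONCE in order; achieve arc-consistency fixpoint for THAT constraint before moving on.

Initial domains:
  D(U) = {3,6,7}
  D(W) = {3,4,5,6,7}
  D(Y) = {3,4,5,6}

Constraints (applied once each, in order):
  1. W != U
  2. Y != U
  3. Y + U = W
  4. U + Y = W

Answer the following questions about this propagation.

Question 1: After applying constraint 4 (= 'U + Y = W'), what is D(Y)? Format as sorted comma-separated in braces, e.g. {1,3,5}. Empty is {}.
Constraint 1 (W != U) on D(W)={3,4,5,6,7} D(U)={3,6,7}: no change
Constraint 2 (Y != U) on D(Y)={3,4,5,6} D(U)={3,6,7}: no change
Constraint 3 (Y + U = W) on D(Y)={3,4,5,6} D(U)={3,6,7} D(W)={3,4,5,6,7}: Y {3,4,5,6}->{3,4}; U {3,6,7}->{3}; W {3,4,5,6,7}->{6,7}
Constraint 4 (U + Y = W) on D(U)={3} D(Y)={3,4} D(W)={6,7}: no change
So after constraint 4: D(Y) = {3,4}

Answer: {3,4}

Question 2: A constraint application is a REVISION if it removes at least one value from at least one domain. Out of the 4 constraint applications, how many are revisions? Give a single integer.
Constraint 1 (W != U) on D(W)={3,4,5,6,7} D(U)={3,6,7}: no change => not a revision
Constraint 2 (Y != U) on D(Y)={3,4,5,6} D(U)={3,6,7}: no change => not a revision
Constraint 3 (Y + U = W) on D(Y)={3,4,5,6} D(U)={3,6,7} D(W)={3,4,5,6,7}: Y {3,4,5,6}->{3,4}; U {3,6,7}->{3}; W {3,4,5,6,7}->{6,7} => REVISION
Constraint 4 (U + Y = W) on D(U)={3} D(Y)={3,4} D(W)={6,7}: no change => not a revision
Total revisions = 1

Answer: 1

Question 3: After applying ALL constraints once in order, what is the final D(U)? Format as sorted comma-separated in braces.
Constraint 1 (W != U) on D(W)={3,4,5,6,7} D(U)={3,6,7}: no change
Constraint 2 (Y != U) on D(Y)={3,4,5,6} D(U)={3,6,7}: no change
Constraint 3 (Y + U = W) on D(Y)={3,4,5,6} D(U)={3,6,7} D(W)={3,4,5,6,7}: Y {3,4,5,6}->{3,4}; U {3,6,7}->{3}; W {3,4,5,6,7}->{6,7}
Constraint 4 (U + Y = W) on D(U)={3} D(Y)={3,4} D(W)={6,7}: no change
So after all 4 constraints: D(U) = {3}

Answer: {3}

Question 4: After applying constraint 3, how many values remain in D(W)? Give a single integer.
Answer: 2

Derivation:
Constraint 1 (W != U) on D(W)={3,4,5,6,7} D(U)={3,6,7}: no change
Constraint 2 (Y != U) on D(Y)={3,4,5,6} D(U)={3,6,7}: no change
Constraint 3 (Y + U = W) on D(Y)={3,4,5,6} D(U)={3,6,7} D(W)={3,4,5,6,7}: Y {3,4,5,6}->{3,4}; U {3,6,7}->{3}; W {3,4,5,6,7}->{6,7}
So after constraint 3: D(W)={6,7}, size = 2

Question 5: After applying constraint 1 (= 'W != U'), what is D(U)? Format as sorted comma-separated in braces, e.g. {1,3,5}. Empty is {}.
Answer: {3,6,7}

Derivation:
Constraint 1 (W != U) on D(W)={3,4,5,6,7} D(U)={3,6,7}: no change
So after constraint 1: D(U) = {3,6,7}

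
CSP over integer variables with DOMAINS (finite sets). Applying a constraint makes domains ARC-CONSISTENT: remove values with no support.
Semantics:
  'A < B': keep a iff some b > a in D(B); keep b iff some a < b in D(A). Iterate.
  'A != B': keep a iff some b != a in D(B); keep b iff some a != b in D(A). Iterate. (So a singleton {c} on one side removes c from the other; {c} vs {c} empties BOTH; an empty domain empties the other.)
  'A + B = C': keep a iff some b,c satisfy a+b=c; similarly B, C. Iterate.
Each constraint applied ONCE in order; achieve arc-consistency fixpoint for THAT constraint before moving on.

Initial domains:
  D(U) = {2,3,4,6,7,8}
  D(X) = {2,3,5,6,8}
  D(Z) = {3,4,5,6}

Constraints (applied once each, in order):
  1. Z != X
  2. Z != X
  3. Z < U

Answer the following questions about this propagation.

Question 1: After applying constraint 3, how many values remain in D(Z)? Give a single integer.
Answer: 4

Derivation:
Constraint 1 (Z != X) on D(Z)={3,4,5,6} D(X)={2,3,5,6,8}: no change
Constraint 2 (Z != X) on D(Z)={3,4,5,6} D(X)={2,3,5,6,8}: no change
Constraint 3 (Z < U) on D(Z)={3,4,5,6} D(U)={2,3,4,6,7,8}: U {2,3,4,6,7,8}->{4,6,7,8}
So after constraint 3: D(Z)={3,4,5,6}, size = 4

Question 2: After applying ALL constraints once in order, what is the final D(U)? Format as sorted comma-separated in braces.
Constraint 1 (Z != X) on D(Z)={3,4,5,6} D(X)={2,3,5,6,8}: no change
Constraint 2 (Z != X) on D(Z)={3,4,5,6} D(X)={2,3,5,6,8}: no change
Constraint 3 (Z < U) on D(Z)={3,4,5,6} D(U)={2,3,4,6,7,8}: U {2,3,4,6,7,8}->{4,6,7,8}
So after all 3 constraints: D(U) = {4,6,7,8}

Answer: {4,6,7,8}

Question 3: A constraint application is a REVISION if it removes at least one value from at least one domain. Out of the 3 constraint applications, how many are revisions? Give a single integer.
Answer: 1

Derivation:
Constraint 1 (Z != X) on D(Z)={3,4,5,6} D(X)={2,3,5,6,8}: no change => not a revision
Constraint 2 (Z != X) on D(Z)={3,4,5,6} D(X)={2,3,5,6,8}: no change => not a revision
Constraint 3 (Z < U) on D(Z)={3,4,5,6} D(U)={2,3,4,6,7,8}: U {2,3,4,6,7,8}->{4,6,7,8} => REVISION
Total revisions = 1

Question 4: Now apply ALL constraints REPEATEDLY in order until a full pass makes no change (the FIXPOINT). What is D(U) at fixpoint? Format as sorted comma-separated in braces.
Answer: {4,6,7,8}

Derivation:
pass 0 (initial): D(U)={2,3,4,6,7,8}
pass 1: U {2,3,4,6,7,8}->{4,6,7,8}
pass 2: no change
Fixpoint after 2 passes: D(U) = {4,6,7,8}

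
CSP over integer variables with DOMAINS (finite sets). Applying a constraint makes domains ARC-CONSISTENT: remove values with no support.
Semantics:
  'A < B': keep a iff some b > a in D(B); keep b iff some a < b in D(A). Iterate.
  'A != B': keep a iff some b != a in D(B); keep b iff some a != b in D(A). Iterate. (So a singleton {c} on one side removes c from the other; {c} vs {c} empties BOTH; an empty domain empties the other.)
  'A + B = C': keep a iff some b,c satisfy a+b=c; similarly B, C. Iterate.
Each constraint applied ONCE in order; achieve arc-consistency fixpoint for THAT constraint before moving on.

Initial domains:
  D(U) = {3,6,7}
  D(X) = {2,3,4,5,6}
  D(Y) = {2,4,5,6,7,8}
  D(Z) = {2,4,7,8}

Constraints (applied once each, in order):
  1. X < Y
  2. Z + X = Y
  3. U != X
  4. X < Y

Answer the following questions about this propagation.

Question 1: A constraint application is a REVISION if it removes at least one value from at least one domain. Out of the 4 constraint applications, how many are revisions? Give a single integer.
Constraint 1 (X < Y) on D(X)={2,3,4,5,6} D(Y)={2,4,5,6,7,8}: Y {2,4,5,6,7,8}->{4,5,6,7,8} => REVISION
Constraint 2 (Z + X = Y) on D(Z)={2,4,7,8} D(X)={2,3,4,5,6} D(Y)={4,5,6,7,8}: Z {2,4,7,8}->{2,4} => REVISION
Constraint 3 (U != X) on D(U)={3,6,7} D(X)={2,3,4,5,6}: no change => not a revision
Constraint 4 (X < Y) on D(X)={2,3,4,5,6} D(Y)={4,5,6,7,8}: no change => not a revision
Total revisions = 2

Answer: 2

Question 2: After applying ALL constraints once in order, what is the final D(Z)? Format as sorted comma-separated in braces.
Constraint 1 (X < Y) on D(X)={2,3,4,5,6} D(Y)={2,4,5,6,7,8}: Y {2,4,5,6,7,8}->{4,5,6,7,8}
Constraint 2 (Z + X = Y) on D(Z)={2,4,7,8} D(X)={2,3,4,5,6} D(Y)={4,5,6,7,8}: Z {2,4,7,8}->{2,4}
Constraint 3 (U != X) on D(U)={3,6,7} D(X)={2,3,4,5,6}: no change
Constraint 4 (X < Y) on D(X)={2,3,4,5,6} D(Y)={4,5,6,7,8}: no change
So after all 4 constraints: D(Z) = {2,4}

Answer: {2,4}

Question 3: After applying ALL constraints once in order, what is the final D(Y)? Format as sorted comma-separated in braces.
Constraint 1 (X < Y) on D(X)={2,3,4,5,6} D(Y)={2,4,5,6,7,8}: Y {2,4,5,6,7,8}->{4,5,6,7,8}
Constraint 2 (Z + X = Y) on D(Z)={2,4,7,8} D(X)={2,3,4,5,6} D(Y)={4,5,6,7,8}: Z {2,4,7,8}->{2,4}
Constraint 3 (U != X) on D(U)={3,6,7} D(X)={2,3,4,5,6}: no change
Constraint 4 (X < Y) on D(X)={2,3,4,5,6} D(Y)={4,5,6,7,8}: no change
So after all 4 constraints: D(Y) = {4,5,6,7,8}

Answer: {4,5,6,7,8}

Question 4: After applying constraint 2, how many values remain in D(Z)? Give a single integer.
Constraint 1 (X < Y) on D(X)={2,3,4,5,6} D(Y)={2,4,5,6,7,8}: Y {2,4,5,6,7,8}->{4,5,6,7,8}
Constraint 2 (Z + X = Y) on D(Z)={2,4,7,8} D(X)={2,3,4,5,6} D(Y)={4,5,6,7,8}: Z {2,4,7,8}->{2,4}
So after constraint 2: D(Z)={2,4}, size = 2

Answer: 2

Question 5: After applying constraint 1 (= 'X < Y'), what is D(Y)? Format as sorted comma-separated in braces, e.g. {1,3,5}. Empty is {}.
Constraint 1 (X < Y) on D(X)={2,3,4,5,6} D(Y)={2,4,5,6,7,8}: Y {2,4,5,6,7,8}->{4,5,6,7,8}
So after constraint 1: D(Y) = {4,5,6,7,8}

Answer: {4,5,6,7,8}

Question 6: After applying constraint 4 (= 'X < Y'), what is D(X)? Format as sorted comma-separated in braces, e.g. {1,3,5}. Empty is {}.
Answer: {2,3,4,5,6}

Derivation:
Constraint 1 (X < Y) on D(X)={2,3,4,5,6} D(Y)={2,4,5,6,7,8}: Y {2,4,5,6,7,8}->{4,5,6,7,8}
Constraint 2 (Z + X = Y) on D(Z)={2,4,7,8} D(X)={2,3,4,5,6} D(Y)={4,5,6,7,8}: Z {2,4,7,8}->{2,4}
Constraint 3 (U != X) on D(U)={3,6,7} D(X)={2,3,4,5,6}: no change
Constraint 4 (X < Y) on D(X)={2,3,4,5,6} D(Y)={4,5,6,7,8}: no change
So after constraint 4: D(X) = {2,3,4,5,6}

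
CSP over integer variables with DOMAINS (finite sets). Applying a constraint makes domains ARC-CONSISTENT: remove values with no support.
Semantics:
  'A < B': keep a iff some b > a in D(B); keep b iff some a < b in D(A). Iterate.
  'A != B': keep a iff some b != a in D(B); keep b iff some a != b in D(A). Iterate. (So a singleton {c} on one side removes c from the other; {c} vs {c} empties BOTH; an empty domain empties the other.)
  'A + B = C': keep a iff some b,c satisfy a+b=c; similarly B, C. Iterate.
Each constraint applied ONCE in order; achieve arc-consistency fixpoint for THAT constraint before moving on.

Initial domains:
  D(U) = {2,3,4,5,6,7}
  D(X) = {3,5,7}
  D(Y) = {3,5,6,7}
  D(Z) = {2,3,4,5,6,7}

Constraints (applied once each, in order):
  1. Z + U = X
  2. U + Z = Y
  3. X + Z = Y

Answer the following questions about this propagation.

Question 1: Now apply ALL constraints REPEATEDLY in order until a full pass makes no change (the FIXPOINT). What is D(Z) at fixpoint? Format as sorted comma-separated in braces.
Answer: {}

Derivation:
pass 0 (initial): D(Z)={2,3,4,5,6,7}
pass 1: U {2,3,4,5,6,7}->{2,3,4,5}; X {3,5,7}->{5}; Y {3,5,6,7}->{7}; Z {2,3,4,5,6,7}->{2}
pass 2: U {2,3,4,5}->{}; X {5}->{}; Y {7}->{}; Z {2}->{}
pass 3: no change
Fixpoint after 3 passes: D(Z) = {}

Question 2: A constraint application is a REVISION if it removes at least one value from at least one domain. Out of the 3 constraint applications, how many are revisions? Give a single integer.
Constraint 1 (Z + U = X) on D(Z)={2,3,4,5,6,7} D(U)={2,3,4,5,6,7} D(X)={3,5,7}: Z {2,3,4,5,6,7}->{2,3,4,5}; U {2,3,4,5,6,7}->{2,3,4,5}; X {3,5,7}->{5,7} => REVISION
Constraint 2 (U + Z = Y) on D(U)={2,3,4,5} D(Z)={2,3,4,5} D(Y)={3,5,6,7}: Y {3,5,6,7}->{5,6,7} => REVISION
Constraint 3 (X + Z = Y) on D(X)={5,7} D(Z)={2,3,4,5} D(Y)={5,6,7}: X {5,7}->{5}; Z {2,3,4,5}->{2}; Y {5,6,7}->{7} => REVISION
Total revisions = 3

Answer: 3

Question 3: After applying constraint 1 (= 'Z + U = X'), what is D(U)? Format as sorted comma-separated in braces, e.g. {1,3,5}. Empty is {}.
Answer: {2,3,4,5}

Derivation:
Constraint 1 (Z + U = X) on D(Z)={2,3,4,5,6,7} D(U)={2,3,4,5,6,7} D(X)={3,5,7}: Z {2,3,4,5,6,7}->{2,3,4,5}; U {2,3,4,5,6,7}->{2,3,4,5}; X {3,5,7}->{5,7}
So after constraint 1: D(U) = {2,3,4,5}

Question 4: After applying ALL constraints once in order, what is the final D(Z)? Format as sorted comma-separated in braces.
Constraint 1 (Z + U = X) on D(Z)={2,3,4,5,6,7} D(U)={2,3,4,5,6,7} D(X)={3,5,7}: Z {2,3,4,5,6,7}->{2,3,4,5}; U {2,3,4,5,6,7}->{2,3,4,5}; X {3,5,7}->{5,7}
Constraint 2 (U + Z = Y) on D(U)={2,3,4,5} D(Z)={2,3,4,5} D(Y)={3,5,6,7}: Y {3,5,6,7}->{5,6,7}
Constraint 3 (X + Z = Y) on D(X)={5,7} D(Z)={2,3,4,5} D(Y)={5,6,7}: X {5,7}->{5}; Z {2,3,4,5}->{2}; Y {5,6,7}->{7}
So after all 3 constraints: D(Z) = {2}

Answer: {2}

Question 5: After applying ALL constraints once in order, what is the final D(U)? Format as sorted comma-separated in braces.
Constraint 1 (Z + U = X) on D(Z)={2,3,4,5,6,7} D(U)={2,3,4,5,6,7} D(X)={3,5,7}: Z {2,3,4,5,6,7}->{2,3,4,5}; U {2,3,4,5,6,7}->{2,3,4,5}; X {3,5,7}->{5,7}
Constraint 2 (U + Z = Y) on D(U)={2,3,4,5} D(Z)={2,3,4,5} D(Y)={3,5,6,7}: Y {3,5,6,7}->{5,6,7}
Constraint 3 (X + Z = Y) on D(X)={5,7} D(Z)={2,3,4,5} D(Y)={5,6,7}: X {5,7}->{5}; Z {2,3,4,5}->{2}; Y {5,6,7}->{7}
So after all 3 constraints: D(U) = {2,3,4,5}

Answer: {2,3,4,5}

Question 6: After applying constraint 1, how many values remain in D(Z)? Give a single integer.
Answer: 4

Derivation:
Constraint 1 (Z + U = X) on D(Z)={2,3,4,5,6,7} D(U)={2,3,4,5,6,7} D(X)={3,5,7}: Z {2,3,4,5,6,7}->{2,3,4,5}; U {2,3,4,5,6,7}->{2,3,4,5}; X {3,5,7}->{5,7}
So after constraint 1: D(Z)={2,3,4,5}, size = 4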